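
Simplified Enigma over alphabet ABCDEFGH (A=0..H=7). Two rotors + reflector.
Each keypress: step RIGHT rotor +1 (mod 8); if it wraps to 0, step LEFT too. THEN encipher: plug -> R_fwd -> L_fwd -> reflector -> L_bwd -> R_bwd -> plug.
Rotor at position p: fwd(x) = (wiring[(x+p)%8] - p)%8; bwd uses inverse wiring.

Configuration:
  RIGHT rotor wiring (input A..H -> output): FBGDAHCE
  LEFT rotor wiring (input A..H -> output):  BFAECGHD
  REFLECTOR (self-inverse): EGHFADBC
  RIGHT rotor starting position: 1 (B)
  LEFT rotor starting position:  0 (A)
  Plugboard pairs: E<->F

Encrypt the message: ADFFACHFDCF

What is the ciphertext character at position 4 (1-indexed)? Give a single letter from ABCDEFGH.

Char 1 ('A'): step: R->2, L=0; A->plug->A->R->E->L->C->refl->H->L'->G->R'->C->plug->C
Char 2 ('D'): step: R->3, L=0; D->plug->D->R->H->L->D->refl->F->L'->B->R'->E->plug->F
Char 3 ('F'): step: R->4, L=0; F->plug->E->R->B->L->F->refl->D->L'->H->R'->H->plug->H
Char 4 ('F'): step: R->5, L=0; F->plug->E->R->E->L->C->refl->H->L'->G->R'->G->plug->G

G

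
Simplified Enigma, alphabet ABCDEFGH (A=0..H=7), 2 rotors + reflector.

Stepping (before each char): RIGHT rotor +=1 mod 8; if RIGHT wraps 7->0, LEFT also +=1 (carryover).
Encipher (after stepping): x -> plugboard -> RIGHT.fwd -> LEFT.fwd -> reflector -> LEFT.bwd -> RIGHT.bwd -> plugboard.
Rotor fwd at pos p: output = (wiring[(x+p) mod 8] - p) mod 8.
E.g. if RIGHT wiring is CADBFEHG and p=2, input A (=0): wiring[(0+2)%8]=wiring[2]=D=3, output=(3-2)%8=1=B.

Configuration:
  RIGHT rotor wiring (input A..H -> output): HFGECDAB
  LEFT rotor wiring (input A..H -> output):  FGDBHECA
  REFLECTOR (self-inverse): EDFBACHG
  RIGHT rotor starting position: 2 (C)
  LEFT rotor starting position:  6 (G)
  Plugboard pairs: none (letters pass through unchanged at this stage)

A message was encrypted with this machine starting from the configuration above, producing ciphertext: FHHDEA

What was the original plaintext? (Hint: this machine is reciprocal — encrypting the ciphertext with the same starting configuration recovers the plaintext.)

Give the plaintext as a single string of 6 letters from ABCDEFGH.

Char 1 ('F'): step: R->3, L=6; F->plug->F->R->E->L->F->refl->C->L'->B->R'->A->plug->A
Char 2 ('H'): step: R->4, L=6; H->plug->H->R->A->L->E->refl->A->L'->D->R'->E->plug->E
Char 3 ('H'): step: R->5, L=6; H->plug->H->R->F->L->D->refl->B->L'->G->R'->A->plug->A
Char 4 ('D'): step: R->6, L=6; D->plug->D->R->H->L->G->refl->H->L'->C->R'->A->plug->A
Char 5 ('E'): step: R->7, L=6; E->plug->E->R->F->L->D->refl->B->L'->G->R'->C->plug->C
Char 6 ('A'): step: R->0, L->7 (L advanced); A->plug->A->R->H->L->D->refl->B->L'->A->R'->G->plug->G

Answer: AEAACG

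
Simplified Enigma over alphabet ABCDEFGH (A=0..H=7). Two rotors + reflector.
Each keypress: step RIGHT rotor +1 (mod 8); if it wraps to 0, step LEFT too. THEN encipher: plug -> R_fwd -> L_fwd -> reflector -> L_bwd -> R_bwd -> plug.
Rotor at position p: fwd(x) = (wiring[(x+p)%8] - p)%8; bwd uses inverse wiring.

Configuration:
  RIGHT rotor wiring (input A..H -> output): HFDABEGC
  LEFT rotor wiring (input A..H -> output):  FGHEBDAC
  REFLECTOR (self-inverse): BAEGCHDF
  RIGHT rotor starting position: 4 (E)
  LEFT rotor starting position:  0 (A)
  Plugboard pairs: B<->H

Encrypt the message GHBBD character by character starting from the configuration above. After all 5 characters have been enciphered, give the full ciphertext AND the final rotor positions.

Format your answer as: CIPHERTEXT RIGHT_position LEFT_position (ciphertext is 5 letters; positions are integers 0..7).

Answer: ABAEF 1 1

Derivation:
Char 1 ('G'): step: R->5, L=0; G->plug->G->R->D->L->E->refl->C->L'->H->R'->A->plug->A
Char 2 ('H'): step: R->6, L=0; H->plug->B->R->E->L->B->refl->A->L'->G->R'->H->plug->B
Char 3 ('B'): step: R->7, L=0; B->plug->H->R->H->L->C->refl->E->L'->D->R'->A->plug->A
Char 4 ('B'): step: R->0, L->1 (L advanced); B->plug->H->R->C->L->D->refl->G->L'->B->R'->E->plug->E
Char 5 ('D'): step: R->1, L=1; D->plug->D->R->A->L->F->refl->H->L'->F->R'->F->plug->F
Final: ciphertext=ABAEF, RIGHT=1, LEFT=1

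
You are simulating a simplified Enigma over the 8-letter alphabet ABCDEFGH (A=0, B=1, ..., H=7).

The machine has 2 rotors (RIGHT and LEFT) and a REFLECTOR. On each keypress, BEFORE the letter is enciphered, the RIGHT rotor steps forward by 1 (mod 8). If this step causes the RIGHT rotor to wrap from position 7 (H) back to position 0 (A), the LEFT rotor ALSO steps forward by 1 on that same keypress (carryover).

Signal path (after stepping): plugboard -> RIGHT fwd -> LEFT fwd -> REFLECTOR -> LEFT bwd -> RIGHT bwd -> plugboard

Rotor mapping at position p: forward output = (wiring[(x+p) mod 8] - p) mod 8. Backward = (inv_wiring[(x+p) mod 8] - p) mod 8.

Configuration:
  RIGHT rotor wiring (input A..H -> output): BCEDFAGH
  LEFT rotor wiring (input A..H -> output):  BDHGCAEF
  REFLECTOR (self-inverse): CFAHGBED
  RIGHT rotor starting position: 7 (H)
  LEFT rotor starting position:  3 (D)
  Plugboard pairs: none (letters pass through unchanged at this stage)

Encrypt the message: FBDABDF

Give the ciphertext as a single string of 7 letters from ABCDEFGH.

Answer: ADFHDAE

Derivation:
Char 1 ('F'): step: R->0, L->4 (L advanced); F->plug->F->R->A->L->G->refl->E->L'->B->R'->A->plug->A
Char 2 ('B'): step: R->1, L=4; B->plug->B->R->D->L->B->refl->F->L'->E->R'->D->plug->D
Char 3 ('D'): step: R->2, L=4; D->plug->D->R->G->L->D->refl->H->L'->F->R'->F->plug->F
Char 4 ('A'): step: R->3, L=4; A->plug->A->R->A->L->G->refl->E->L'->B->R'->H->plug->H
Char 5 ('B'): step: R->4, L=4; B->plug->B->R->E->L->F->refl->B->L'->D->R'->D->plug->D
Char 6 ('D'): step: R->5, L=4; D->plug->D->R->E->L->F->refl->B->L'->D->R'->A->plug->A
Char 7 ('F'): step: R->6, L=4; F->plug->F->R->F->L->H->refl->D->L'->G->R'->E->plug->E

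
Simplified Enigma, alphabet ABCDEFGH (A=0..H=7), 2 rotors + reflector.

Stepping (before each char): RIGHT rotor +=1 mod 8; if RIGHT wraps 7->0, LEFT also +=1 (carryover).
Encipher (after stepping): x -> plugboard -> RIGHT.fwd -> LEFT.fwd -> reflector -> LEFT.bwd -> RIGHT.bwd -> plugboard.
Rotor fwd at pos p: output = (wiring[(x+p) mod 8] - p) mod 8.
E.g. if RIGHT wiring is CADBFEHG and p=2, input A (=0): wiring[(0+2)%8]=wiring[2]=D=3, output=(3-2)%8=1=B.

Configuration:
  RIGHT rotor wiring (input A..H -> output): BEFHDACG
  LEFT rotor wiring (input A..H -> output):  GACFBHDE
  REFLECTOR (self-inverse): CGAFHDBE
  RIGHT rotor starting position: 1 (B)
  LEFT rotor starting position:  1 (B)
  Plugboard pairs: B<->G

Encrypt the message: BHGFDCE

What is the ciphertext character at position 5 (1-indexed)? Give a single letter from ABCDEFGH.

Char 1 ('B'): step: R->2, L=1; B->plug->G->R->H->L->F->refl->D->L'->G->R'->D->plug->D
Char 2 ('H'): step: R->3, L=1; H->plug->H->R->C->L->E->refl->H->L'->A->R'->B->plug->G
Char 3 ('G'): step: R->4, L=1; G->plug->B->R->E->L->G->refl->B->L'->B->R'->G->plug->B
Char 4 ('F'): step: R->5, L=1; F->plug->F->R->A->L->H->refl->E->L'->C->R'->G->plug->B
Char 5 ('D'): step: R->6, L=1; D->plug->D->R->G->L->D->refl->F->L'->H->R'->E->plug->E

E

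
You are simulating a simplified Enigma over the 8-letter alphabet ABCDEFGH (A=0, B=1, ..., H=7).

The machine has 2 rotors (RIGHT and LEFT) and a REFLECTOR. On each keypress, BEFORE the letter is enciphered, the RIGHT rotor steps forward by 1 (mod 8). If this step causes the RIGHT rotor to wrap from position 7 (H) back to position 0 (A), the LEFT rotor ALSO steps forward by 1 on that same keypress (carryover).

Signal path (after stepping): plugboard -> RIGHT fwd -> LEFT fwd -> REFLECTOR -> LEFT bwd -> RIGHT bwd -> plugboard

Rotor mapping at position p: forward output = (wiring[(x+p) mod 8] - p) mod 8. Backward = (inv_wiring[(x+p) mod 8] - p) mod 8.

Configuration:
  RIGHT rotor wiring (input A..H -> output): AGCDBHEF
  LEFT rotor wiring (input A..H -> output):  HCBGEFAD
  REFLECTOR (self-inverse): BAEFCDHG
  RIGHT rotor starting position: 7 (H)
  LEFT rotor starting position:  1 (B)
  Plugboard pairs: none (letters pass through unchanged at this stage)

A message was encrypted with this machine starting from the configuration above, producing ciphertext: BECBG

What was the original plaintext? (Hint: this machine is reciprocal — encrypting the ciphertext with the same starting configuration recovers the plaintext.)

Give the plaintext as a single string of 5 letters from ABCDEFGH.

Char 1 ('B'): step: R->0, L->2 (L advanced); B->plug->B->R->G->L->F->refl->D->L'->D->R'->D->plug->D
Char 2 ('E'): step: R->1, L=2; E->plug->E->R->G->L->F->refl->D->L'->D->R'->F->plug->F
Char 3 ('C'): step: R->2, L=2; C->plug->C->R->H->L->A->refl->B->L'->F->R'->D->plug->D
Char 4 ('B'): step: R->3, L=2; B->plug->B->R->G->L->F->refl->D->L'->D->R'->G->plug->G
Char 5 ('G'): step: R->4, L=2; G->plug->G->R->G->L->F->refl->D->L'->D->R'->B->plug->B

Answer: DFDGB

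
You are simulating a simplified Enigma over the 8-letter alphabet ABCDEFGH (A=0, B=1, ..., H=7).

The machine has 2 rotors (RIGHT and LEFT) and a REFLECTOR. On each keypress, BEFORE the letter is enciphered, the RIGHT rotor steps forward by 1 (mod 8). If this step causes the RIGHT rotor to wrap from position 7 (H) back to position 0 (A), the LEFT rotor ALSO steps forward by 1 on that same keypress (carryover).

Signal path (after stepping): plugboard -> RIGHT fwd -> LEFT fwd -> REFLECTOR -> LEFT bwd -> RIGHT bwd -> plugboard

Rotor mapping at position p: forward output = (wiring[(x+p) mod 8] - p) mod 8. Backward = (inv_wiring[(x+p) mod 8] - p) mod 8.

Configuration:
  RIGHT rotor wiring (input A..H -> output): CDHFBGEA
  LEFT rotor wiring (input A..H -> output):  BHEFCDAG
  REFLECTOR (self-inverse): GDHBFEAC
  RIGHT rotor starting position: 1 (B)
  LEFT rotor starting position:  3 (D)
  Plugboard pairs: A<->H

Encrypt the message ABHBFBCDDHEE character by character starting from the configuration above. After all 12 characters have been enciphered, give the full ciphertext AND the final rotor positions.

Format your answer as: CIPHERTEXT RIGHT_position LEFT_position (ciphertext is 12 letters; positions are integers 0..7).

Char 1 ('A'): step: R->2, L=3; A->plug->H->R->B->L->H->refl->C->L'->A->R'->G->plug->G
Char 2 ('B'): step: R->3, L=3; B->plug->B->R->G->L->E->refl->F->L'->D->R'->C->plug->C
Char 3 ('H'): step: R->4, L=3; H->plug->A->R->F->L->G->refl->A->L'->C->R'->B->plug->B
Char 4 ('B'): step: R->5, L=3; B->plug->B->R->H->L->B->refl->D->L'->E->R'->H->plug->A
Char 5 ('F'): step: R->6, L=3; F->plug->F->R->H->L->B->refl->D->L'->E->R'->C->plug->C
Char 6 ('B'): step: R->7, L=3; B->plug->B->R->D->L->F->refl->E->L'->G->R'->E->plug->E
Char 7 ('C'): step: R->0, L->4 (L advanced); C->plug->C->R->H->L->B->refl->D->L'->F->R'->D->plug->D
Char 8 ('D'): step: R->1, L=4; D->plug->D->R->A->L->G->refl->A->L'->G->R'->B->plug->B
Char 9 ('D'): step: R->2, L=4; D->plug->D->R->E->L->F->refl->E->L'->C->R'->E->plug->E
Char 10 ('H'): step: R->3, L=4; H->plug->A->R->C->L->E->refl->F->L'->E->R'->H->plug->A
Char 11 ('E'): step: R->4, L=4; E->plug->E->R->G->L->A->refl->G->L'->A->R'->C->plug->C
Char 12 ('E'): step: R->5, L=4; E->plug->E->R->G->L->A->refl->G->L'->A->R'->G->plug->G
Final: ciphertext=GCBACEDBEACG, RIGHT=5, LEFT=4

Answer: GCBACEDBEACG 5 4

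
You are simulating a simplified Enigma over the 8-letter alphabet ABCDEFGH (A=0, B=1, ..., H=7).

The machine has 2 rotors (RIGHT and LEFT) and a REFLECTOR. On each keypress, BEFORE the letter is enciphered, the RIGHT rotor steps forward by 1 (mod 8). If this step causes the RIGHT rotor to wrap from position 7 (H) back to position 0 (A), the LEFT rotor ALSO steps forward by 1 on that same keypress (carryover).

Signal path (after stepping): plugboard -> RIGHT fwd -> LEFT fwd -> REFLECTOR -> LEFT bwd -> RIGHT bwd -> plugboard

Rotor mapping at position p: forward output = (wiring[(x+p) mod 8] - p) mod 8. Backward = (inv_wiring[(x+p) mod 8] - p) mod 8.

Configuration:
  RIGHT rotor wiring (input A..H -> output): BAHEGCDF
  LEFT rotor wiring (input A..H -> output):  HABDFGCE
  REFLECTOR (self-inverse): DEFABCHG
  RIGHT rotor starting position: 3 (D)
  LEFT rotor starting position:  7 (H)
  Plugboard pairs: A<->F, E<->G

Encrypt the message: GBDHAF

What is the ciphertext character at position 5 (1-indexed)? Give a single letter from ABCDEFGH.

Char 1 ('G'): step: R->4, L=7; G->plug->E->R->F->L->G->refl->H->L'->G->R'->B->plug->B
Char 2 ('B'): step: R->5, L=7; B->plug->B->R->G->L->H->refl->G->L'->F->R'->A->plug->F
Char 3 ('D'): step: R->6, L=7; D->plug->D->R->C->L->B->refl->E->L'->E->R'->H->plug->H
Char 4 ('H'): step: R->7, L=7; H->plug->H->R->E->L->E->refl->B->L'->C->R'->B->plug->B
Char 5 ('A'): step: R->0, L->0 (L advanced); A->plug->F->R->C->L->B->refl->E->L'->H->R'->C->plug->C

C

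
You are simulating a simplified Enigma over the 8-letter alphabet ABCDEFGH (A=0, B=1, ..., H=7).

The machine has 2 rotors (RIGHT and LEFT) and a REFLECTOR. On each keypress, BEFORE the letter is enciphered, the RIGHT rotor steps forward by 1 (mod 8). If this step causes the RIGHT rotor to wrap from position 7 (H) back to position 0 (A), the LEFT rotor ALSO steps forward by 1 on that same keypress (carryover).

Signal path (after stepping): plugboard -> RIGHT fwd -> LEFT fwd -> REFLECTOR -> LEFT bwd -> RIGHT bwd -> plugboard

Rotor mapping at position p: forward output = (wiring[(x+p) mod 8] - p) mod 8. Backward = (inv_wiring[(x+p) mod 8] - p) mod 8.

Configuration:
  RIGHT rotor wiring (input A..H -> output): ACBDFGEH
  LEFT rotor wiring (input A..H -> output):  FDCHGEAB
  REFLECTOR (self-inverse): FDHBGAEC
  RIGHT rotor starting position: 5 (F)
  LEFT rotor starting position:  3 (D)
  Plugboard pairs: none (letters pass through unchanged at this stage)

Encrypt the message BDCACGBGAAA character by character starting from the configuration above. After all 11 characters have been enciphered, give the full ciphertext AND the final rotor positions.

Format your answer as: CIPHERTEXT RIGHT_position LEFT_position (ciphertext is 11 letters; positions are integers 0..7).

Answer: CBDFBEFCCHF 0 5

Derivation:
Char 1 ('B'): step: R->6, L=3; B->plug->B->R->B->L->D->refl->B->L'->C->R'->C->plug->C
Char 2 ('D'): step: R->7, L=3; D->plug->D->R->C->L->B->refl->D->L'->B->R'->B->plug->B
Char 3 ('C'): step: R->0, L->4 (L advanced); C->plug->C->R->B->L->A->refl->F->L'->D->R'->D->plug->D
Char 4 ('A'): step: R->1, L=4; A->plug->A->R->B->L->A->refl->F->L'->D->R'->F->plug->F
Char 5 ('C'): step: R->2, L=4; C->plug->C->R->D->L->F->refl->A->L'->B->R'->B->plug->B
Char 6 ('G'): step: R->3, L=4; G->plug->G->R->H->L->D->refl->B->L'->E->R'->E->plug->E
Char 7 ('B'): step: R->4, L=4; B->plug->B->R->C->L->E->refl->G->L'->G->R'->F->plug->F
Char 8 ('G'): step: R->5, L=4; G->plug->G->R->G->L->G->refl->E->L'->C->R'->C->plug->C
Char 9 ('A'): step: R->6, L=4; A->plug->A->R->G->L->G->refl->E->L'->C->R'->C->plug->C
Char 10 ('A'): step: R->7, L=4; A->plug->A->R->A->L->C->refl->H->L'->F->R'->H->plug->H
Char 11 ('A'): step: R->0, L->5 (L advanced); A->plug->A->R->A->L->H->refl->C->L'->G->R'->F->plug->F
Final: ciphertext=CBDFBEFCCHF, RIGHT=0, LEFT=5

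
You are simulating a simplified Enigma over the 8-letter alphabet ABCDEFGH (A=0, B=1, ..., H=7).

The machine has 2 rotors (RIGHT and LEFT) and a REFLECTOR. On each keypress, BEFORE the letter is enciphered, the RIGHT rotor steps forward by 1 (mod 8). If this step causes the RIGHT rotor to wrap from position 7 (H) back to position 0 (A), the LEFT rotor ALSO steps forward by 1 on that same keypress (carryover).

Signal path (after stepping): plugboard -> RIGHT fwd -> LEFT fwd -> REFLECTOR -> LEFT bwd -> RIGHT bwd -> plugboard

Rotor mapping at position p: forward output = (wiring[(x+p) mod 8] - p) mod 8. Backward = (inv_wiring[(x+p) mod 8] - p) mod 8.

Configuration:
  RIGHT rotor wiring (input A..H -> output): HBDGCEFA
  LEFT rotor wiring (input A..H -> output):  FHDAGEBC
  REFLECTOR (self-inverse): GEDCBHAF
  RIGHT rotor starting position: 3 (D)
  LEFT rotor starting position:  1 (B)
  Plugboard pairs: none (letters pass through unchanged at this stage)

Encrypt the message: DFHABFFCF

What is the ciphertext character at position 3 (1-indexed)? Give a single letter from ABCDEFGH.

Char 1 ('D'): step: R->4, L=1; D->plug->D->R->E->L->D->refl->C->L'->B->R'->C->plug->C
Char 2 ('F'): step: R->5, L=1; F->plug->F->R->G->L->B->refl->E->L'->H->R'->A->plug->A
Char 3 ('H'): step: R->6, L=1; H->plug->H->R->G->L->B->refl->E->L'->H->R'->A->plug->A

A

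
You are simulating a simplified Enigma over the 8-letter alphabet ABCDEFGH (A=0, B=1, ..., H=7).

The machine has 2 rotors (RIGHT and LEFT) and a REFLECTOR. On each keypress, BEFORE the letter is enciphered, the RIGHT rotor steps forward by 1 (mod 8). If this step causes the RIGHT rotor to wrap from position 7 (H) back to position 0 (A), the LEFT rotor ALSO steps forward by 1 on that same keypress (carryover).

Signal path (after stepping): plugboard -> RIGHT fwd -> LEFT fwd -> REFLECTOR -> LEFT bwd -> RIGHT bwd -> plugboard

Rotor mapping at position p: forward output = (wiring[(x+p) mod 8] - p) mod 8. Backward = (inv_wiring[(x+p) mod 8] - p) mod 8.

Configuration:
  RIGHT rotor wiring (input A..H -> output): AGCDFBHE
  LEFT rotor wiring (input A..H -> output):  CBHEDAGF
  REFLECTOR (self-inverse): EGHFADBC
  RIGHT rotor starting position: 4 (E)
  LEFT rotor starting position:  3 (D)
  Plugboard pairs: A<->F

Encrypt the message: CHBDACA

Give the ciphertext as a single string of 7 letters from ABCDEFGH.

Char 1 ('C'): step: R->5, L=3; C->plug->C->R->H->L->E->refl->A->L'->B->R'->E->plug->E
Char 2 ('H'): step: R->6, L=3; H->plug->H->R->D->L->D->refl->F->L'->C->R'->C->plug->C
Char 3 ('B'): step: R->7, L=3; B->plug->B->R->B->L->A->refl->E->L'->H->R'->C->plug->C
Char 4 ('D'): step: R->0, L->4 (L advanced); D->plug->D->R->D->L->B->refl->G->L'->E->R'->H->plug->H
Char 5 ('A'): step: R->1, L=4; A->plug->F->R->G->L->D->refl->F->L'->F->R'->A->plug->F
Char 6 ('C'): step: R->2, L=4; C->plug->C->R->D->L->B->refl->G->L'->E->R'->H->plug->H
Char 7 ('A'): step: R->3, L=4; A->plug->F->R->F->L->F->refl->D->L'->G->R'->C->plug->C

Answer: ECCHFHC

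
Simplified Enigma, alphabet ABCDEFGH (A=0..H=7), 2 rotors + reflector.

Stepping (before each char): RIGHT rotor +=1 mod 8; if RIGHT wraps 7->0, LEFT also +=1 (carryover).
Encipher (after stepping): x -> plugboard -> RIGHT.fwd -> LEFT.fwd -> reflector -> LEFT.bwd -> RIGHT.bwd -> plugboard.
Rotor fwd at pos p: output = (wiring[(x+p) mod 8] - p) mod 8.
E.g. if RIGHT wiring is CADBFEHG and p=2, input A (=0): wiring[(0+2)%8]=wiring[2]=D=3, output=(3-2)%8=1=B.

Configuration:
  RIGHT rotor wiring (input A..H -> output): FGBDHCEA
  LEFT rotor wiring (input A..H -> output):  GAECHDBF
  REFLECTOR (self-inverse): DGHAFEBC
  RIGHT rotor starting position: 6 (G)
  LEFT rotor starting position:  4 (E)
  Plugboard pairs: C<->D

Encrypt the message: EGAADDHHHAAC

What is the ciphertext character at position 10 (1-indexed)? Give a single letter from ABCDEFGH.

Char 1 ('E'): step: R->7, L=4; E->plug->E->R->E->L->C->refl->H->L'->B->R'->A->plug->A
Char 2 ('G'): step: R->0, L->5 (L advanced); G->plug->G->R->E->L->D->refl->A->L'->C->R'->F->plug->F
Char 3 ('A'): step: R->1, L=5; A->plug->A->R->F->L->H->refl->C->L'->H->R'->G->plug->G
Char 4 ('A'): step: R->2, L=5; A->plug->A->R->H->L->C->refl->H->L'->F->R'->C->plug->D
Char 5 ('D'): step: R->3, L=5; D->plug->C->R->H->L->C->refl->H->L'->F->R'->E->plug->E
Char 6 ('D'): step: R->4, L=5; D->plug->C->R->A->L->G->refl->B->L'->D->R'->A->plug->A
Char 7 ('H'): step: R->5, L=5; H->plug->H->R->C->L->A->refl->D->L'->E->R'->F->plug->F
Char 8 ('H'): step: R->6, L=5; H->plug->H->R->E->L->D->refl->A->L'->C->R'->B->plug->B
Char 9 ('H'): step: R->7, L=5; H->plug->H->R->F->L->H->refl->C->L'->H->R'->C->plug->D
Char 10 ('A'): step: R->0, L->6 (L advanced); A->plug->A->R->F->L->E->refl->F->L'->H->R'->E->plug->E

E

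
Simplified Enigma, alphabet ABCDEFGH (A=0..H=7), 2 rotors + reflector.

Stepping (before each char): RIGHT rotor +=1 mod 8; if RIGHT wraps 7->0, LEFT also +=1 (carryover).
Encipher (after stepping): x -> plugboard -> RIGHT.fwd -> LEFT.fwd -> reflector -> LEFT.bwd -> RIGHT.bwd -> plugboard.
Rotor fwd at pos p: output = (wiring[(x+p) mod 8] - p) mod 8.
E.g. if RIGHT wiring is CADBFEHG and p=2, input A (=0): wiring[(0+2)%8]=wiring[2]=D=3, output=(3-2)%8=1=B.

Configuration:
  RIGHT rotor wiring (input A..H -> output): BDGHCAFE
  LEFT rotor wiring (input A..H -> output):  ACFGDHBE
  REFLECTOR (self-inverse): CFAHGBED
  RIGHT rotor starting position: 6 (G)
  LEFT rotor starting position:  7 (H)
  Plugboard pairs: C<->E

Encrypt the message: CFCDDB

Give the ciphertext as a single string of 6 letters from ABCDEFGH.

Answer: GAGFFC

Derivation:
Char 1 ('C'): step: R->7, L=7; C->plug->E->R->A->L->F->refl->B->L'->B->R'->G->plug->G
Char 2 ('F'): step: R->0, L->0 (L advanced); F->plug->F->R->A->L->A->refl->C->L'->B->R'->A->plug->A
Char 3 ('C'): step: R->1, L=0; C->plug->E->R->H->L->E->refl->G->L'->D->R'->G->plug->G
Char 4 ('D'): step: R->2, L=0; D->plug->D->R->G->L->B->refl->F->L'->C->R'->F->plug->F
Char 5 ('D'): step: R->3, L=0; D->plug->D->R->C->L->F->refl->B->L'->G->R'->F->plug->F
Char 6 ('B'): step: R->4, L=0; B->plug->B->R->E->L->D->refl->H->L'->F->R'->E->plug->C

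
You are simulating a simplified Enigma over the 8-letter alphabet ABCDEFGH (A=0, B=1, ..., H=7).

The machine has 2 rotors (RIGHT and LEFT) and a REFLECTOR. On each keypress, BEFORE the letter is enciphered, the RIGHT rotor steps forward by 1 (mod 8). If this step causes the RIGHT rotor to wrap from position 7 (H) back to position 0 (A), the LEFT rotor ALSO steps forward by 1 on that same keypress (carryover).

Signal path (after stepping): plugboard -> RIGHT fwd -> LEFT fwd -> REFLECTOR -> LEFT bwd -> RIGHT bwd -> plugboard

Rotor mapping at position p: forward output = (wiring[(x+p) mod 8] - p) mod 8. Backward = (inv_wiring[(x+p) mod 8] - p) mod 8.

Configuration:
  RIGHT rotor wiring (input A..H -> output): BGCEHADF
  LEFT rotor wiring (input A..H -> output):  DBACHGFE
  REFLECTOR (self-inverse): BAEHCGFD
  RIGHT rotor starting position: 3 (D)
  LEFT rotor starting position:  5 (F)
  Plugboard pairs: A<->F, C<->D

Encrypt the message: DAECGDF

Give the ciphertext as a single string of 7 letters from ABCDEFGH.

Char 1 ('D'): step: R->4, L=5; D->plug->C->R->H->L->C->refl->E->L'->E->R'->B->plug->B
Char 2 ('A'): step: R->5, L=5; A->plug->F->R->F->L->D->refl->H->L'->C->R'->H->plug->H
Char 3 ('E'): step: R->6, L=5; E->plug->E->R->E->L->E->refl->C->L'->H->R'->B->plug->B
Char 4 ('C'): step: R->7, L=5; C->plug->D->R->D->L->G->refl->F->L'->G->R'->A->plug->F
Char 5 ('G'): step: R->0, L->6 (L advanced); G->plug->G->R->D->L->D->refl->H->L'->A->R'->F->plug->A
Char 6 ('D'): step: R->1, L=6; D->plug->C->R->D->L->D->refl->H->L'->A->R'->H->plug->H
Char 7 ('F'): step: R->2, L=6; F->plug->A->R->A->L->H->refl->D->L'->D->R'->F->plug->A

Answer: BHBFAHA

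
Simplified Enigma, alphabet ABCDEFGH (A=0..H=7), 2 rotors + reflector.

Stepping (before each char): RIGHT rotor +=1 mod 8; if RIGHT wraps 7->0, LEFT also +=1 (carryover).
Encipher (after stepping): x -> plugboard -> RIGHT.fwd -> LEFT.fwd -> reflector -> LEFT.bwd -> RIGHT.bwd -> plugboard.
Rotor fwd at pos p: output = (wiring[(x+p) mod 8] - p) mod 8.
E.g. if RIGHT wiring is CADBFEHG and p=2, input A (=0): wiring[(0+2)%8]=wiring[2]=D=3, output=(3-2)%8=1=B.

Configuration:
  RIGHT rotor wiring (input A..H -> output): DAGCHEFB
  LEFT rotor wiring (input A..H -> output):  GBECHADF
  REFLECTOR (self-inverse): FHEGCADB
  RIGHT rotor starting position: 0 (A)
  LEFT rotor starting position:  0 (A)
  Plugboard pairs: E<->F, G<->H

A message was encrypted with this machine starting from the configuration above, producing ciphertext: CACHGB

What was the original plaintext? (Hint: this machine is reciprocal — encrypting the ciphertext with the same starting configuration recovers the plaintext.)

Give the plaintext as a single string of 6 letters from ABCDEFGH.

Answer: EHBAFD

Derivation:
Char 1 ('C'): step: R->1, L=0; C->plug->C->R->B->L->B->refl->H->L'->E->R'->F->plug->E
Char 2 ('A'): step: R->2, L=0; A->plug->A->R->E->L->H->refl->B->L'->B->R'->G->plug->H
Char 3 ('C'): step: R->3, L=0; C->plug->C->R->B->L->B->refl->H->L'->E->R'->B->plug->B
Char 4 ('H'): step: R->4, L=0; H->plug->G->R->C->L->E->refl->C->L'->D->R'->A->plug->A
Char 5 ('G'): step: R->5, L=0; G->plug->H->R->C->L->E->refl->C->L'->D->R'->E->plug->F
Char 6 ('B'): step: R->6, L=0; B->plug->B->R->D->L->C->refl->E->L'->C->R'->D->plug->D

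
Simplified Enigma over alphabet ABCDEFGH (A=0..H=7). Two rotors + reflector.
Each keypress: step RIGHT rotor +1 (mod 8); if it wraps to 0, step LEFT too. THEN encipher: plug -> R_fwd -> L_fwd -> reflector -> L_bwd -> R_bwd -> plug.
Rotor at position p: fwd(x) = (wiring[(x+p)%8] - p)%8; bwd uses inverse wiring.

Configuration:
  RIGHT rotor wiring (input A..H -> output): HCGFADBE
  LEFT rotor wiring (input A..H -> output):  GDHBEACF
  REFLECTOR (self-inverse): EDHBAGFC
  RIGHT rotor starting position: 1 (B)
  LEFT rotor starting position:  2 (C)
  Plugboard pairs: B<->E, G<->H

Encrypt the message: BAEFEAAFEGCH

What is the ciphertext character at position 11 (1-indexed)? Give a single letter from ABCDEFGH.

Char 1 ('B'): step: R->2, L=2; B->plug->E->R->H->L->B->refl->D->L'->F->R'->G->plug->H
Char 2 ('A'): step: R->3, L=2; A->plug->A->R->C->L->C->refl->H->L'->B->R'->E->plug->B
Char 3 ('E'): step: R->4, L=2; E->plug->B->R->H->L->B->refl->D->L'->F->R'->C->plug->C
Char 4 ('F'): step: R->5, L=2; F->plug->F->R->B->L->H->refl->C->L'->C->R'->D->plug->D
Char 5 ('E'): step: R->6, L=2; E->plug->B->R->G->L->E->refl->A->L'->E->R'->D->plug->D
Char 6 ('A'): step: R->7, L=2; A->plug->A->R->F->L->D->refl->B->L'->H->R'->D->plug->D
Char 7 ('A'): step: R->0, L->3 (L advanced); A->plug->A->R->H->L->E->refl->A->L'->G->R'->C->plug->C
Char 8 ('F'): step: R->1, L=3; F->plug->F->R->A->L->G->refl->F->L'->C->R'->E->plug->B
Char 9 ('E'): step: R->2, L=3; E->plug->B->R->D->L->H->refl->C->L'->E->R'->A->plug->A
Char 10 ('G'): step: R->3, L=3; G->plug->H->R->D->L->H->refl->C->L'->E->R'->F->plug->F
Char 11 ('C'): step: R->4, L=3; C->plug->C->R->F->L->D->refl->B->L'->B->R'->H->plug->G

G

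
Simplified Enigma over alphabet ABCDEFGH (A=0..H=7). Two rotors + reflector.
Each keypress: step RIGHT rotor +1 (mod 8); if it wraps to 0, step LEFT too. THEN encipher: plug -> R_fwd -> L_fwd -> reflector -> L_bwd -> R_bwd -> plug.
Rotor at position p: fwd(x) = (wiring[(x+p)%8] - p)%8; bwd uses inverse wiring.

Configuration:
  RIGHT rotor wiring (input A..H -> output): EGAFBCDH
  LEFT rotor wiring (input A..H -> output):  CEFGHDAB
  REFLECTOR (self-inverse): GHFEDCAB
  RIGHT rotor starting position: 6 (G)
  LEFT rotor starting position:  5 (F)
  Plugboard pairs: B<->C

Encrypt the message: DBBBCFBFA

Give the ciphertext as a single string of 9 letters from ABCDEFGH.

Char 1 ('D'): step: R->7, L=5; D->plug->D->R->B->L->D->refl->E->L'->C->R'->F->plug->F
Char 2 ('B'): step: R->0, L->6 (L advanced); B->plug->C->R->A->L->C->refl->F->L'->H->R'->H->plug->H
Char 3 ('B'): step: R->1, L=6; B->plug->C->R->E->L->H->refl->B->L'->G->R'->G->plug->G
Char 4 ('B'): step: R->2, L=6; B->plug->C->R->H->L->F->refl->C->L'->A->R'->D->plug->D
Char 5 ('C'): step: R->3, L=6; C->plug->B->R->G->L->B->refl->H->L'->E->R'->E->plug->E
Char 6 ('F'): step: R->4, L=6; F->plug->F->R->C->L->E->refl->D->L'->B->R'->H->plug->H
Char 7 ('B'): step: R->5, L=6; B->plug->C->R->C->L->E->refl->D->L'->B->R'->E->plug->E
Char 8 ('F'): step: R->6, L=6; F->plug->F->R->H->L->F->refl->C->L'->A->R'->D->plug->D
Char 9 ('A'): step: R->7, L=6; A->plug->A->R->A->L->C->refl->F->L'->H->R'->C->plug->B

Answer: FHGDEHEDB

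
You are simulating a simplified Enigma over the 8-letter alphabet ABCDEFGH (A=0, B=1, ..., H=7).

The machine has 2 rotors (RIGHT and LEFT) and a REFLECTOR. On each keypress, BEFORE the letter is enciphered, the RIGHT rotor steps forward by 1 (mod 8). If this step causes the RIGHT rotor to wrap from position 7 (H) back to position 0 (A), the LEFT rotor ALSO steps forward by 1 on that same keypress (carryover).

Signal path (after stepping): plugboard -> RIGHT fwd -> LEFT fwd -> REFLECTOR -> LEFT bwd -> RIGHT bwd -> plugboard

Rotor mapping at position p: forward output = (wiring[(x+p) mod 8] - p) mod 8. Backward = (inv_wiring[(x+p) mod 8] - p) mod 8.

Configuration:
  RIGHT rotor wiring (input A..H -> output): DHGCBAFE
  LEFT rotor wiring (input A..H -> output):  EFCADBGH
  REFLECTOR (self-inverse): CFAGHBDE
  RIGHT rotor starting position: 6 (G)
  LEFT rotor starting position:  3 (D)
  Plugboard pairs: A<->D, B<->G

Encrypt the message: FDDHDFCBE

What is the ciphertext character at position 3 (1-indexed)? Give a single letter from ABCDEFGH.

Char 1 ('F'): step: R->7, L=3; F->plug->F->R->C->L->G->refl->D->L'->D->R'->E->plug->E
Char 2 ('D'): step: R->0, L->4 (L advanced); D->plug->A->R->D->L->D->refl->G->L'->G->R'->C->plug->C
Char 3 ('D'): step: R->1, L=4; D->plug->A->R->G->L->G->refl->D->L'->D->R'->G->plug->B

B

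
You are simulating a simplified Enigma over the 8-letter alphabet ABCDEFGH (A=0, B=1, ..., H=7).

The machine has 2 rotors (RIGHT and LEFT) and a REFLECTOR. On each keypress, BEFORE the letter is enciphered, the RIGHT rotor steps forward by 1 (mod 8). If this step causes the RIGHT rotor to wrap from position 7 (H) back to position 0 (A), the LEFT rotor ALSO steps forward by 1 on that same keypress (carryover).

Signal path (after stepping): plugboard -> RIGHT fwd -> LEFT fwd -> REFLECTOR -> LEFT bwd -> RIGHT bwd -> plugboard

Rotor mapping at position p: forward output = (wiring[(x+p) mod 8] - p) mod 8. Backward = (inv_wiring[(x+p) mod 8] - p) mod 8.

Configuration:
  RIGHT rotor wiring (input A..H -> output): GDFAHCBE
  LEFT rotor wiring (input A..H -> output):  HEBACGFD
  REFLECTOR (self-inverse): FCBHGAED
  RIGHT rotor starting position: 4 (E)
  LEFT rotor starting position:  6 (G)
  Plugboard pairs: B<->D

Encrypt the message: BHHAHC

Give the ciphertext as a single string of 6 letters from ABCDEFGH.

Answer: CCACBD

Derivation:
Char 1 ('B'): step: R->5, L=6; B->plug->D->R->B->L->F->refl->A->L'->H->R'->C->plug->C
Char 2 ('H'): step: R->6, L=6; H->plug->H->R->E->L->D->refl->H->L'->A->R'->C->plug->C
Char 3 ('H'): step: R->7, L=6; H->plug->H->R->C->L->B->refl->C->L'->F->R'->A->plug->A
Char 4 ('A'): step: R->0, L->7 (L advanced); A->plug->A->R->G->L->H->refl->D->L'->F->R'->C->plug->C
Char 5 ('H'): step: R->1, L=7; H->plug->H->R->F->L->D->refl->H->L'->G->R'->D->plug->B
Char 6 ('C'): step: R->2, L=7; C->plug->C->R->F->L->D->refl->H->L'->G->R'->B->plug->D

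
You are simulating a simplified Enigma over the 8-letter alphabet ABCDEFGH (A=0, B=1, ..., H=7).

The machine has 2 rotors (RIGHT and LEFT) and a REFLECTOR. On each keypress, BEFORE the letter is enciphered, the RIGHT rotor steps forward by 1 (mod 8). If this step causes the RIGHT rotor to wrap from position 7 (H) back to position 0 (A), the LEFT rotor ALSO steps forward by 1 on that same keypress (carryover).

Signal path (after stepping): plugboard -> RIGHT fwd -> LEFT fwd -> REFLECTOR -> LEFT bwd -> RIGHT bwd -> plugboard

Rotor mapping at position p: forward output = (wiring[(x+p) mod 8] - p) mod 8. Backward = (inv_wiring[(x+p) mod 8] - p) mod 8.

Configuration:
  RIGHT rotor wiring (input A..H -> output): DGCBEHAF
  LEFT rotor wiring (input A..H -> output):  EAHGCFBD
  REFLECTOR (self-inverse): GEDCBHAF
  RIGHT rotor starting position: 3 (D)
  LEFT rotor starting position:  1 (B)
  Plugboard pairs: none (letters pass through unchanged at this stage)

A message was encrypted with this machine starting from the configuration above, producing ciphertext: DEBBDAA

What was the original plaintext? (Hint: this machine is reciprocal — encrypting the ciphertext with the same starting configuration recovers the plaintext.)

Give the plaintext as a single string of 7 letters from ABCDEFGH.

Char 1 ('D'): step: R->4, L=1; D->plug->D->R->B->L->G->refl->A->L'->F->R'->H->plug->H
Char 2 ('E'): step: R->5, L=1; E->plug->E->R->B->L->G->refl->A->L'->F->R'->F->plug->F
Char 3 ('B'): step: R->6, L=1; B->plug->B->R->H->L->D->refl->C->L'->G->R'->G->plug->G
Char 4 ('B'): step: R->7, L=1; B->plug->B->R->E->L->E->refl->B->L'->D->R'->D->plug->D
Char 5 ('D'): step: R->0, L->2 (L advanced); D->plug->D->R->B->L->E->refl->B->L'->F->R'->H->plug->H
Char 6 ('A'): step: R->1, L=2; A->plug->A->R->F->L->B->refl->E->L'->B->R'->B->plug->B
Char 7 ('A'): step: R->2, L=2; A->plug->A->R->A->L->F->refl->H->L'->E->R'->H->plug->H

Answer: HFGDHBH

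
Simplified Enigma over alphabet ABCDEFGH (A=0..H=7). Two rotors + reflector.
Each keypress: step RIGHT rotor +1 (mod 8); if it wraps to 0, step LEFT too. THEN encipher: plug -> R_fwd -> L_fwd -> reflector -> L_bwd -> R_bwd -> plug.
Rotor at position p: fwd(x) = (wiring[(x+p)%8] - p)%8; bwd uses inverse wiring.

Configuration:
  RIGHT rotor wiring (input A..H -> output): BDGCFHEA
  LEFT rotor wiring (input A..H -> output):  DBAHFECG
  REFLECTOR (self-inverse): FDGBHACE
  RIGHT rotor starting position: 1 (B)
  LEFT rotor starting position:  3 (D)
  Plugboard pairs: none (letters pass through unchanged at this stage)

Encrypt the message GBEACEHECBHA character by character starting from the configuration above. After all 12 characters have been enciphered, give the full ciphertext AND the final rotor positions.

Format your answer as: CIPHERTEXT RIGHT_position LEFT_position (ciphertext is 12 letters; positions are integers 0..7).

Answer: DCFDEGFDEHDC 5 4

Derivation:
Char 1 ('G'): step: R->2, L=3; G->plug->G->R->H->L->F->refl->A->L'->F->R'->D->plug->D
Char 2 ('B'): step: R->3, L=3; B->plug->B->R->C->L->B->refl->D->L'->E->R'->C->plug->C
Char 3 ('E'): step: R->4, L=3; E->plug->E->R->F->L->A->refl->F->L'->H->R'->F->plug->F
Char 4 ('A'): step: R->5, L=3; A->plug->A->R->C->L->B->refl->D->L'->E->R'->D->plug->D
Char 5 ('C'): step: R->6, L=3; C->plug->C->R->D->L->H->refl->E->L'->A->R'->E->plug->E
Char 6 ('E'): step: R->7, L=3; E->plug->E->R->D->L->H->refl->E->L'->A->R'->G->plug->G
Char 7 ('H'): step: R->0, L->4 (L advanced); H->plug->H->R->A->L->B->refl->D->L'->H->R'->F->plug->F
Char 8 ('E'): step: R->1, L=4; E->plug->E->R->G->L->E->refl->H->L'->E->R'->D->plug->D
Char 9 ('C'): step: R->2, L=4; C->plug->C->R->D->L->C->refl->G->L'->C->R'->E->plug->E
Char 10 ('B'): step: R->3, L=4; B->plug->B->R->C->L->G->refl->C->L'->D->R'->H->plug->H
Char 11 ('H'): step: R->4, L=4; H->plug->H->R->G->L->E->refl->H->L'->E->R'->D->plug->D
Char 12 ('A'): step: R->5, L=4; A->plug->A->R->C->L->G->refl->C->L'->D->R'->C->plug->C
Final: ciphertext=DCFDEGFDEHDC, RIGHT=5, LEFT=4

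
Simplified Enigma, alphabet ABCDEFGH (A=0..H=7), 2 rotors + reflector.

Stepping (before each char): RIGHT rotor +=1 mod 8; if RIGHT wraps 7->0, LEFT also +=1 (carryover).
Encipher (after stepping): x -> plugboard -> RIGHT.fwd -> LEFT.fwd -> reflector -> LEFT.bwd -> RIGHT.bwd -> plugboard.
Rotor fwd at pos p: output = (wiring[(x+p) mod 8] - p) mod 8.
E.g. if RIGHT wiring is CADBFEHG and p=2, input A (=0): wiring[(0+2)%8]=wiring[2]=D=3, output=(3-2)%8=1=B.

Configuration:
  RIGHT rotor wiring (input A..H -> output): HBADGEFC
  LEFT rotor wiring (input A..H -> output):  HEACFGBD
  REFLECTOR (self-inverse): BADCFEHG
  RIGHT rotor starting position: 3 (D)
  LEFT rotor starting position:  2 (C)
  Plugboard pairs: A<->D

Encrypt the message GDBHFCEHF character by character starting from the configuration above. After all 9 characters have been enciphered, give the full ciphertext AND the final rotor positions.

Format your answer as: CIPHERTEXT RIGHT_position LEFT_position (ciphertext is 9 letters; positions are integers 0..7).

Answer: BAGDEGFEH 4 3

Derivation:
Char 1 ('G'): step: R->4, L=2; G->plug->G->R->E->L->H->refl->G->L'->A->R'->B->plug->B
Char 2 ('D'): step: R->5, L=2; D->plug->A->R->H->L->C->refl->D->L'->C->R'->D->plug->A
Char 3 ('B'): step: R->6, L=2; B->plug->B->R->E->L->H->refl->G->L'->A->R'->G->plug->G
Char 4 ('H'): step: R->7, L=2; H->plug->H->R->G->L->F->refl->E->L'->D->R'->A->plug->D
Char 5 ('F'): step: R->0, L->3 (L advanced); F->plug->F->R->E->L->A->refl->B->L'->G->R'->E->plug->E
Char 6 ('C'): step: R->1, L=3; C->plug->C->R->C->L->D->refl->C->L'->B->R'->G->plug->G
Char 7 ('E'): step: R->2, L=3; E->plug->E->R->D->L->G->refl->H->L'->A->R'->F->plug->F
Char 8 ('H'): step: R->3, L=3; H->plug->H->R->F->L->E->refl->F->L'->H->R'->E->plug->E
Char 9 ('F'): step: R->4, L=3; F->plug->F->R->F->L->E->refl->F->L'->H->R'->H->plug->H
Final: ciphertext=BAGDEGFEH, RIGHT=4, LEFT=3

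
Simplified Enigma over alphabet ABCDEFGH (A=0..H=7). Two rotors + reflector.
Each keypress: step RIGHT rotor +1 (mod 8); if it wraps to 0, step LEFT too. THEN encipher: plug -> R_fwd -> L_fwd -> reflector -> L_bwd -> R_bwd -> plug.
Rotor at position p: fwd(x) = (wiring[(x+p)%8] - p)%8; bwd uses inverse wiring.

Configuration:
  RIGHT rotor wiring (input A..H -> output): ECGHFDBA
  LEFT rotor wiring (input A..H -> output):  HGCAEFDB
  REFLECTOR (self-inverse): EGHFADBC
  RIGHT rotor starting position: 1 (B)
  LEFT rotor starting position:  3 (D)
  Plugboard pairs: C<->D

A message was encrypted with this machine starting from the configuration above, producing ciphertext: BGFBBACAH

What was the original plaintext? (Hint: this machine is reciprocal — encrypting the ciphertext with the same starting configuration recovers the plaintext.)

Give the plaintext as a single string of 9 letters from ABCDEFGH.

Char 1 ('B'): step: R->2, L=3; B->plug->B->R->F->L->E->refl->A->L'->D->R'->C->plug->D
Char 2 ('G'): step: R->3, L=3; G->plug->G->R->H->L->H->refl->C->L'->C->R'->B->plug->B
Char 3 ('F'): step: R->4, L=3; F->plug->F->R->G->L->D->refl->F->L'->A->R'->E->plug->E
Char 4 ('B'): step: R->5, L=3; B->plug->B->R->E->L->G->refl->B->L'->B->R'->F->plug->F
Char 5 ('B'): step: R->6, L=3; B->plug->B->R->C->L->C->refl->H->L'->H->R'->G->plug->G
Char 6 ('A'): step: R->7, L=3; A->plug->A->R->B->L->B->refl->G->L'->E->R'->G->plug->G
Char 7 ('C'): step: R->0, L->4 (L advanced); C->plug->D->R->H->L->E->refl->A->L'->A->R'->H->plug->H
Char 8 ('A'): step: R->1, L=4; A->plug->A->R->B->L->B->refl->G->L'->G->R'->C->plug->D
Char 9 ('H'): step: R->2, L=4; H->plug->H->R->A->L->A->refl->E->L'->H->R'->E->plug->E

Answer: DBEFGGHDE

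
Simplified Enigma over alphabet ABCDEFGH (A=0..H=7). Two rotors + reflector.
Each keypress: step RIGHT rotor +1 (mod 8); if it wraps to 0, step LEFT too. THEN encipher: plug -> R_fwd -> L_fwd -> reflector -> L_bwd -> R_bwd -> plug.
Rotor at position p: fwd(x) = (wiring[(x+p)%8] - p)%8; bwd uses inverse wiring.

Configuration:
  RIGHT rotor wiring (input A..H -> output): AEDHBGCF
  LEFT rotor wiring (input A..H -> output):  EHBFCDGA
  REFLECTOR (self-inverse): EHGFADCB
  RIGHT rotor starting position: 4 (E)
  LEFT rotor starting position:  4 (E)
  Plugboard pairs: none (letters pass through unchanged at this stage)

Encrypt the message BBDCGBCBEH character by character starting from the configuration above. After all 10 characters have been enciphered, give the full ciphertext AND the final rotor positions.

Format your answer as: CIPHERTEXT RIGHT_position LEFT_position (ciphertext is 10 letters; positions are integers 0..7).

Char 1 ('B'): step: R->5, L=4; B->plug->B->R->F->L->D->refl->F->L'->G->R'->F->plug->F
Char 2 ('B'): step: R->6, L=4; B->plug->B->R->H->L->B->refl->H->L'->B->R'->F->plug->F
Char 3 ('D'): step: R->7, L=4; D->plug->D->R->E->L->A->refl->E->L'->D->R'->H->plug->H
Char 4 ('C'): step: R->0, L->5 (L advanced); C->plug->C->R->D->L->H->refl->B->L'->B->R'->E->plug->E
Char 5 ('G'): step: R->1, L=5; G->plug->G->R->E->L->C->refl->G->L'->A->R'->D->plug->D
Char 6 ('B'): step: R->2, L=5; B->plug->B->R->F->L->E->refl->A->L'->G->R'->G->plug->G
Char 7 ('C'): step: R->3, L=5; C->plug->C->R->D->L->H->refl->B->L'->B->R'->G->plug->G
Char 8 ('B'): step: R->4, L=5; B->plug->B->R->C->L->D->refl->F->L'->H->R'->G->plug->G
Char 9 ('E'): step: R->5, L=5; E->plug->E->R->H->L->F->refl->D->L'->C->R'->G->plug->G
Char 10 ('H'): step: R->6, L=5; H->plug->H->R->A->L->G->refl->C->L'->E->R'->A->plug->A
Final: ciphertext=FFHEDGGGGA, RIGHT=6, LEFT=5

Answer: FFHEDGGGGA 6 5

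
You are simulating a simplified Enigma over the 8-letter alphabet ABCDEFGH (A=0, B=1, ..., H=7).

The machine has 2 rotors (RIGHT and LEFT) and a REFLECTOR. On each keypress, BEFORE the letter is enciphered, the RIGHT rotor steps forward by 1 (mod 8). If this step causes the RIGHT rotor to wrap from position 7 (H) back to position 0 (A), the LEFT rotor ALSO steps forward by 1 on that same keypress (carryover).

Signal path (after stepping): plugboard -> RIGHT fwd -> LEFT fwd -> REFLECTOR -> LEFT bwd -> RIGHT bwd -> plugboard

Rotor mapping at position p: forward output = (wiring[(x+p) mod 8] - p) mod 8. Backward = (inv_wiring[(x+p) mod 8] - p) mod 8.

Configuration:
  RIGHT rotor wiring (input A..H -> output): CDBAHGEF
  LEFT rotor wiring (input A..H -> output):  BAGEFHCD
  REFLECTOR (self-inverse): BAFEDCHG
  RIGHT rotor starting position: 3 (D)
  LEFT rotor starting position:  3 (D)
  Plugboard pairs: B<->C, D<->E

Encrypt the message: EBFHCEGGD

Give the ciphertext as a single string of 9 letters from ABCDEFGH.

Answer: DFCCAGAFH

Derivation:
Char 1 ('E'): step: R->4, L=3; E->plug->D->R->B->L->C->refl->F->L'->G->R'->E->plug->D
Char 2 ('B'): step: R->5, L=3; B->plug->C->R->A->L->B->refl->A->L'->E->R'->F->plug->F
Char 3 ('F'): step: R->6, L=3; F->plug->F->R->C->L->E->refl->D->L'->H->R'->B->plug->C
Char 4 ('H'): step: R->7, L=3; H->plug->H->R->F->L->G->refl->H->L'->D->R'->B->plug->C
Char 5 ('C'): step: R->0, L->4 (L advanced); C->plug->B->R->D->L->H->refl->G->L'->C->R'->A->plug->A
Char 6 ('E'): step: R->1, L=4; E->plug->D->R->G->L->C->refl->F->L'->E->R'->G->plug->G
Char 7 ('G'): step: R->2, L=4; G->plug->G->R->A->L->B->refl->A->L'->H->R'->A->plug->A
Char 8 ('G'): step: R->3, L=4; G->plug->G->R->A->L->B->refl->A->L'->H->R'->F->plug->F
Char 9 ('D'): step: R->4, L=4; D->plug->E->R->G->L->C->refl->F->L'->E->R'->H->plug->H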